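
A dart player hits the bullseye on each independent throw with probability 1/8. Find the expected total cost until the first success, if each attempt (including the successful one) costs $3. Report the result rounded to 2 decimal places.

$24.00

E[#attempts] = 1/p = 8; E[cost] = 3·8 = 24.
≈ 24.00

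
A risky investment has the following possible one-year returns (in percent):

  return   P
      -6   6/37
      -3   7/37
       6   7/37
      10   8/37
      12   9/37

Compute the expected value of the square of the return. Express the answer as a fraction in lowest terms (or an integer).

71

E[X²] = (6/37)·36 + (7/37)·9 + (7/37)·36 + (8/37)·100 + (9/37)·144
     = 71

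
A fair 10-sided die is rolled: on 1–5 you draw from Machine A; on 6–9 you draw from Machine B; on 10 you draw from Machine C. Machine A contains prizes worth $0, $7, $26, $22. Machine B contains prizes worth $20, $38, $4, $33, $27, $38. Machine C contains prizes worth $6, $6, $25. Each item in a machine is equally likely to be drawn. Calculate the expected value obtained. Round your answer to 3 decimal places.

$18.775

E[X | Machine A] = (0 + 7 + 26 + 22)/4 = 55/4
E[X | Machine B] = (20 + 38 + 4 + 33 + 27 + 38)/6 = 80/3
E[X | Machine C] = (6 + 6 + 25)/3 = 37/3
E[X] = (1/2)·55/4 + (2/5)·80/3 + (1/10)·37/3 = 751/40 ≈ 18.775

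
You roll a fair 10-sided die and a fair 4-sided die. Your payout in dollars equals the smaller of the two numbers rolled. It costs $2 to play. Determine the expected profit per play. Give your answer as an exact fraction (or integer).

Distribution of the smaller of the two numbers rolled: 1 w.p. 13/40, 2 w.p. 11/40, 3 w.p. 9/40, 4 w.p. 7/40
E[payout] = (13/40)·1 + (11/40)·2 + (9/40)·3 + (7/40)·4 = 9/4
Expected profit = 9/4 − 2 = 1/4

1/4 dollars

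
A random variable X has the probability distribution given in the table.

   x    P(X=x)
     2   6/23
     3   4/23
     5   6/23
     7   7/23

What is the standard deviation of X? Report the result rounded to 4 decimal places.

E[X] = 103/23, E[X²] = 553/23
Var(X) = E[X²] − (E[X])² = 553/23 − 10609/529 = 2110/529
SD(X) = √(2110/529) ≈ 1.9972

1.9972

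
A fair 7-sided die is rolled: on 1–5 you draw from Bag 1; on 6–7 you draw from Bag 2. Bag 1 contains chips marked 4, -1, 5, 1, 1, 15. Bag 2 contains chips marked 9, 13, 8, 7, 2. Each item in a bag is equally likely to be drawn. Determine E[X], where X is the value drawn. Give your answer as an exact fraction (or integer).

E[X | Bag 1] = (4 − 1 + 5 + 1 + 1 + 15)/6 = 25/6
E[X | Bag 2] = (9 + 13 + 8 + 7 + 2)/5 = 39/5
E[X] = (5/7)·25/6 + (2/7)·39/5 = 1093/210

1093/210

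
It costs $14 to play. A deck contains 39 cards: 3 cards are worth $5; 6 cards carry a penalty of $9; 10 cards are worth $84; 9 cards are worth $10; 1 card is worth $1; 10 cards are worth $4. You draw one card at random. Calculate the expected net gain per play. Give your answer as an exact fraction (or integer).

386/39 dollars

E[payout] = (3/39)·5 + (6/39)·(-9) + (10/39)·84 + (9/39)·10 + (1/39)·1 + (10/39)·4 = 932/39
Expected profit = 932/39 − 14 = 386/39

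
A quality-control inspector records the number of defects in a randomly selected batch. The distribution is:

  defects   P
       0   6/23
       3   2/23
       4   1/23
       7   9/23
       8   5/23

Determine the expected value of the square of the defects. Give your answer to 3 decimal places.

E[X²] = (6/23)·0 + (2/23)·9 + (1/23)·16 + (9/23)·49 + (5/23)·64
     = 795/23 ≈ 34.565

34.565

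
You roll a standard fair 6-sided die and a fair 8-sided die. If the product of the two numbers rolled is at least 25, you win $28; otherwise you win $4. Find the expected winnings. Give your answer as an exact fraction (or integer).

E[payout] = (19/24)·4 + (5/24)·28 = 9

$9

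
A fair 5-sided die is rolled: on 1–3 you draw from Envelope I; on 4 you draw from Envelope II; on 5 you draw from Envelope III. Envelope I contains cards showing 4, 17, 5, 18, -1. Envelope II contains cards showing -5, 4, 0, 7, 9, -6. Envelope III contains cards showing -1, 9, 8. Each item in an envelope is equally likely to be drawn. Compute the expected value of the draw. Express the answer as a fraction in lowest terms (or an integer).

E[X | Envelope I] = (4 + 17 + 5 + 18 − 1)/5 = 43/5
E[X | Envelope II] = (-5 + 4 + 0 + 7 + 9 − 6)/6 = 3/2
E[X | Envelope III] = (-1 + 9 + 8)/3 = 16/3
E[X] = (3/5)·43/5 + (1/5)·3/2 + (1/5)·16/3 = 979/150

979/150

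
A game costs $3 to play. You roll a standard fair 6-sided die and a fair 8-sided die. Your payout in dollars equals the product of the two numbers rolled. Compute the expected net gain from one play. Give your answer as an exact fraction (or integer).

51/4 dollars

Distribution of the product of the two numbers rolled: 1 w.p. 1/48, 2 w.p. 1/24, 3 w.p. 1/24, 4 w.p. 1/16, 5 w.p. 1/24, 6 w.p. 1/12, …
E[payout] = (1/48)·1 + (1/24)·2 + (1/24)·3 + (1/16)·4 + (1/24)·5 + (1/12)·6 + (1/48)·7 + (1/16)·8 + (1/48)·9 + (1/24)·10 + (1/12)·12 + (1/48)·14 + (1/24)·15 + (1/24)·16 + (1/24)·18 + (1/24)·20 + (1/48)·21 + (1/16)·24 + (1/48)·25 + (1/48)·28 + (1/24)·30 + (1/48)·32 + (1/48)·35 + (1/48)·36 + (1/48)·40 + (1/48)·42 + (1/48)·48 = 63/4
Expected profit = 63/4 − 3 = 51/4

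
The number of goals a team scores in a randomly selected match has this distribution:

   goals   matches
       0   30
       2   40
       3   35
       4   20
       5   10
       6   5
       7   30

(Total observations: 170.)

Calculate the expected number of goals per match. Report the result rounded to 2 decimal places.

3.26

Total = 170, so P(goals=0) = 30/170, etc.
E[X] = (3/17)·0 + (4/17)·2 + (7/34)·3 + (2/17)·4 + (1/17)·5 + (1/34)·6 + (3/17)·7
     = 111/34 ≈ 3.26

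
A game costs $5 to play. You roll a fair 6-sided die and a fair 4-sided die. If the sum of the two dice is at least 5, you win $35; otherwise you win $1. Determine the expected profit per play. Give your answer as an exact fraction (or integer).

43/2 dollars

E[payout] = (1/4)·1 + (3/4)·35 = 53/2
Expected profit = 53/2 − 5 = 43/2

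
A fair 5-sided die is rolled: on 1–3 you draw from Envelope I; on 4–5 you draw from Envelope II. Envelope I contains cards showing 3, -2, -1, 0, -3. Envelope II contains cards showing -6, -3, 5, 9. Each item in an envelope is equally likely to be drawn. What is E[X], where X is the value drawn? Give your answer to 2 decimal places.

0.14

E[X | Envelope I] = (3 − 2 − 1 + 0 − 3)/5 = -3/5
E[X | Envelope II] = (-6 − 3 + 5 + 9)/4 = 5/4
E[X] = (3/5)·(-3/5) + (2/5)·5/4 = 7/50 ≈ 0.14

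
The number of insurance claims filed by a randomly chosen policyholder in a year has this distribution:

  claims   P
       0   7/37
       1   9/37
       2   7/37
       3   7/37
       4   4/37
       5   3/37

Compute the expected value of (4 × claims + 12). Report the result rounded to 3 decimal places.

E[4x+12] = (7/37)·12 + (9/37)·16 + (7/37)·20 + (7/37)·24 + (4/37)·28 + (3/37)·32
     = 744/37 ≈ 20.108

20.108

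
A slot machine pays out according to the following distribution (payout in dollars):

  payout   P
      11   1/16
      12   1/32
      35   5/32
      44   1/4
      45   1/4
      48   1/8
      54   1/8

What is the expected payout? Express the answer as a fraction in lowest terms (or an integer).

E[X] = (1/16)·11 + (1/32)·12 + (5/32)·35 + (1/4)·44 + (1/4)·45 + (1/8)·48 + (1/8)·54
     = 1329/32

1329/32 dollars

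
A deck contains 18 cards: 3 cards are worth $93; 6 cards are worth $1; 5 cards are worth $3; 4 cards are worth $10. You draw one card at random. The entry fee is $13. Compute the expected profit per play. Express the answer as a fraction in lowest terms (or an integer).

53/9 dollars

E[payout] = (3/18)·93 + (6/18)·1 + (5/18)·3 + (4/18)·10 = 170/9
Expected profit = 170/9 − 13 = 53/9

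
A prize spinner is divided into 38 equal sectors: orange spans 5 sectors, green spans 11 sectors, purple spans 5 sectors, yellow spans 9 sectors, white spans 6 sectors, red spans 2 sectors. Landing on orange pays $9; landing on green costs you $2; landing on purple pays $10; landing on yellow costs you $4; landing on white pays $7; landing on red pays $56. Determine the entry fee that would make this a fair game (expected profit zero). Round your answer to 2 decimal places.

$5.03

E[payout] = (5/38)·9 + (11/38)·(-2) + (5/38)·10 + (9/38)·(-4) + (6/38)·7 + (2/38)·56 = 191/38
Fair fee = E[payout] = 191/38 ≈ $5.03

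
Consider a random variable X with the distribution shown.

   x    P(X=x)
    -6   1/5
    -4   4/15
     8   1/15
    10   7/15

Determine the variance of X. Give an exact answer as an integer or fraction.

E[X] = (1/5)·(-6) + (4/15)·(-4) + (1/15)·8 + (7/15)·10 = 44/15
E[X²] = (1/5)·36 + (4/15)·16 + (1/15)·64 + (7/15)·100 = 312/5
Var(X) = 312/5 − (44/15)² = 12104/225

12104/225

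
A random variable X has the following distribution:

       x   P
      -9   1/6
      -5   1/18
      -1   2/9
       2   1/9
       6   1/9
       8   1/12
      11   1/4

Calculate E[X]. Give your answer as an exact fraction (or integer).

E[X] = (1/6)·(-9) + (1/18)·(-5) + (2/9)·(-1) + (1/9)·2 + (1/9)·6 + (1/12)·8 + (1/4)·11
     = 83/36

83/36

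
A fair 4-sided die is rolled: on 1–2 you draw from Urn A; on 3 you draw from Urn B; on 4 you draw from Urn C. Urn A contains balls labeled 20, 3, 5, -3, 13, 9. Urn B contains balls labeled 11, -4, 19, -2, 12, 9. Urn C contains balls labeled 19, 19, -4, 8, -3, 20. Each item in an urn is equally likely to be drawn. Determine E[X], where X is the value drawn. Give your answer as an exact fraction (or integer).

33/4

E[X | Urn A] = (20 + 3 + 5 − 3 + 13 + 9)/6 = 47/6
E[X | Urn B] = (11 − 4 + 19 − 2 + 12 + 9)/6 = 15/2
E[X | Urn C] = (19 + 19 − 4 + 8 − 3 + 20)/6 = 59/6
E[X] = (1/2)·47/6 + (1/4)·15/2 + (1/4)·59/6 = 33/4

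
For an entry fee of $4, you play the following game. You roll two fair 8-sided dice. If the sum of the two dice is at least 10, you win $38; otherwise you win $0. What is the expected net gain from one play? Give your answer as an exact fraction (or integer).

E[payout] = (9/16)·0 + (7/16)·38 = 133/8
Expected profit = 133/8 − 4 = 101/8

101/8 dollars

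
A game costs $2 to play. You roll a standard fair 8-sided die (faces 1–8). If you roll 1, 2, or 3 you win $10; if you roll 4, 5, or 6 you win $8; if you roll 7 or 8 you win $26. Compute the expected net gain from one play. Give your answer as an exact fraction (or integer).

E[payout] = (3/8)·8 + (3/8)·10 + (1/4)·26 = 53/4
Expected profit = 53/4 − 2 = 45/4

45/4 dollars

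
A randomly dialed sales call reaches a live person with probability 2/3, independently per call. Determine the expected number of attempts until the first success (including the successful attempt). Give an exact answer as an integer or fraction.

For a geometric distribution, E[trials] = 1/p = 1/(2/3) = 3/2.

3/2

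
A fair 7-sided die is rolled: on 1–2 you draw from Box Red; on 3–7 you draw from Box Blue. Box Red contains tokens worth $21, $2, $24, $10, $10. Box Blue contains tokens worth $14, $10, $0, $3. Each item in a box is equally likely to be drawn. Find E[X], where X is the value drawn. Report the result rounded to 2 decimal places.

$8.65

E[X | Box Red] = (21 + 2 + 24 + 10 + 10)/5 = 67/5
E[X | Box Blue] = (14 + 10 + 0 + 3)/4 = 27/4
E[X] = (2/7)·67/5 + (5/7)·27/4 = 173/20 ≈ 8.65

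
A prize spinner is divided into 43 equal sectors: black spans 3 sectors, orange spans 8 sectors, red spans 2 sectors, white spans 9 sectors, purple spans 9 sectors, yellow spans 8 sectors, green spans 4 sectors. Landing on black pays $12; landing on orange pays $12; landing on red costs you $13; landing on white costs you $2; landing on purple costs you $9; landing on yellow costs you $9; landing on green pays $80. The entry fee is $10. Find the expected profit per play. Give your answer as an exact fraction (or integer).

-175/43 dollars

E[payout] = (3/43)·12 + (8/43)·12 + (2/43)·(-13) + (9/43)·(-2) + (9/43)·(-9) + (8/43)·(-9) + (4/43)·80 = 255/43
Expected profit = 255/43 − 10 = -175/43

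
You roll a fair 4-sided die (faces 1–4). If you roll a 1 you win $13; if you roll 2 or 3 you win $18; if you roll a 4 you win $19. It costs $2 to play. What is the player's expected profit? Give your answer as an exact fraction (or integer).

E[payout] = (1/4)·13 + (1/2)·18 + (1/4)·19 = 17
Expected profit = 17 − 2 = 15

$15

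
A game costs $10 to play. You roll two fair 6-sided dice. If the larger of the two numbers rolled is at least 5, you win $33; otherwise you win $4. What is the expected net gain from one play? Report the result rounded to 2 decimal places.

E[payout] = (4/9)·4 + (5/9)·33 = 181/9
Expected profit = 181/9 − 10 = 91/9 ≈ $10.11

$10.11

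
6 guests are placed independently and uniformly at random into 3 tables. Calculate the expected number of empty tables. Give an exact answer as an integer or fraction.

64/243

Let Xⱼ=1 if table j is empty. P(Xⱼ=1) = ((3-1)/3)^6 = 64/729.
By linearity, E[#empty] = 3·64/729 = 64/243.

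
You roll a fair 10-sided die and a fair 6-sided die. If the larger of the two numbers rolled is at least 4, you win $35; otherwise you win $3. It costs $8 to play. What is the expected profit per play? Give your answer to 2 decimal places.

E[payout] = (3/20)·3 + (17/20)·35 = 151/5
Expected profit = 151/5 − 8 = 111/5 ≈ $22.20

$22.20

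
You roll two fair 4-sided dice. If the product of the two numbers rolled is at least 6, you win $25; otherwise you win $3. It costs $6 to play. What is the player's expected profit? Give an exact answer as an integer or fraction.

E[payout] = (1/2)·3 + (1/2)·25 = 14
Expected profit = 14 − 6 = 8

$8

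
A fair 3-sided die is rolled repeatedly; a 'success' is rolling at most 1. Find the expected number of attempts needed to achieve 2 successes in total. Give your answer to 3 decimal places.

By linearity (sum of 2 independent geometric waits), E[trials] = 2/p = 2/(1/3) = 6.
≈ 6.000

6.000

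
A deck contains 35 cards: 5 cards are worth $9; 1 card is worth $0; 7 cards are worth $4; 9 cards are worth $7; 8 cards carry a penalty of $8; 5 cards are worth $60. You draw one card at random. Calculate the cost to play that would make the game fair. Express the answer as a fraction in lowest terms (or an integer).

372/35 dollars

E[payout] = (5/35)·9 + (1/35)·0 + (7/35)·4 + (9/35)·7 + (8/35)·(-8) + (5/35)·60 = 372/35
Fair fee = E[payout] = 372/35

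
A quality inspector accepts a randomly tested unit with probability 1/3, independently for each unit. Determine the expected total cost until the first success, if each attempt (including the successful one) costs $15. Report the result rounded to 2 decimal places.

$45.00

E[#attempts] = 1/p = 3; E[cost] = 15·3 = 45.
≈ 45.00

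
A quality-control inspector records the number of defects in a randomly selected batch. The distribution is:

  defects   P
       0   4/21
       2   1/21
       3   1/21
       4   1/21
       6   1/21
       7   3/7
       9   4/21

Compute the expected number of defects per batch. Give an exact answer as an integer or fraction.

E[X] = (4/21)·0 + (1/21)·2 + (1/21)·3 + (1/21)·4 + (1/21)·6 + (3/7)·7 + (4/21)·9
     = 38/7

38/7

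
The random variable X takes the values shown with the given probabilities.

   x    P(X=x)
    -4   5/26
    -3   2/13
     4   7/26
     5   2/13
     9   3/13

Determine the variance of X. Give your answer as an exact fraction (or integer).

4066/169

E[X] = (5/26)·(-4) + (2/13)·(-3) + (7/26)·4 + (2/13)·5 + (3/13)·9 = 35/13
E[X²] = (5/26)·16 + (2/13)·9 + (7/26)·16 + (2/13)·25 + (3/13)·81 = 407/13
Var(X) = 407/13 − (35/13)² = 4066/169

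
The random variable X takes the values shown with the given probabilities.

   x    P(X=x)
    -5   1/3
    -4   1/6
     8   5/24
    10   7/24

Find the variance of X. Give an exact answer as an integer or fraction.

E[X] = (1/3)·(-5) + (1/6)·(-4) + (5/24)·8 + (7/24)·10 = 9/4
E[X²] = (1/3)·25 + (1/6)·16 + (5/24)·64 + (7/24)·100 = 107/2
Var(X) = 107/2 − (9/4)² = 775/16

775/16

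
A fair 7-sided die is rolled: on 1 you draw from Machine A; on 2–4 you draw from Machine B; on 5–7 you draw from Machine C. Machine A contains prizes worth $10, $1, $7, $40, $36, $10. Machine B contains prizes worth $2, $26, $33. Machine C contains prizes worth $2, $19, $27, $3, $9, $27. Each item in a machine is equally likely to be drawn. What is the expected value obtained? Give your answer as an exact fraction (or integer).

731/42 dollars

E[X | Machine A] = (10 + 1 + 7 + 40 + 36 + 10)/6 = 52/3
E[X | Machine B] = (2 + 26 + 33)/3 = 61/3
E[X | Machine C] = (2 + 19 + 27 + 3 + 9 + 27)/6 = 29/2
E[X] = (1/7)·52/3 + (3/7)·61/3 + (3/7)·29/2 = 731/42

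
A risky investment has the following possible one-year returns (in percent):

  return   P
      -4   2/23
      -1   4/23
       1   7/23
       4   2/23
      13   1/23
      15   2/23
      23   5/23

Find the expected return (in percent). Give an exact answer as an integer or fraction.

E[X] = (2/23)·(-4) + (4/23)·(-1) + (7/23)·1 + (2/23)·4 + (1/23)·13 + (2/23)·15 + (5/23)·23
     = 7

7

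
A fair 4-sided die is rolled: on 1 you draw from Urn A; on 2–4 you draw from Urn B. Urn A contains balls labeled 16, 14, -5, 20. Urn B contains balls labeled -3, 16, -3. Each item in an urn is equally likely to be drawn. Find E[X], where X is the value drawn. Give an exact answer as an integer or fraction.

85/16

E[X | Urn A] = (16 + 14 − 5 + 20)/4 = 45/4
E[X | Urn B] = (-3 + 16 − 3)/3 = 10/3
E[X] = (1/4)·45/4 + (3/4)·10/3 = 85/16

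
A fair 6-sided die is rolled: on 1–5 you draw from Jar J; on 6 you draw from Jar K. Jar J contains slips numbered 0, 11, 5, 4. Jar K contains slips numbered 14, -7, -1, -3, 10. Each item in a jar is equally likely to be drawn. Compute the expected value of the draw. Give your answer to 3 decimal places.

E[X | Jar J] = (0 + 11 + 5 + 4)/4 = 5
E[X | Jar K] = (14 − 7 − 1 − 3 + 10)/5 = 13/5
E[X] = (5/6)·5 + (1/6)·13/5 = 23/5 ≈ 4.600

4.600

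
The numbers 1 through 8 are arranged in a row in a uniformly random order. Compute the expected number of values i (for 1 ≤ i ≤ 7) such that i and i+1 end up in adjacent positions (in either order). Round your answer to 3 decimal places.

For each i ∈ {1,…,7}, let Xᵢ = 1 if i and i+1 are adjacent. P(Xᵢ=1) = 2·(8−1)!/8! = 2/8.
By linearity, E[ΣXᵢ] = (7)·(2/8) = 7/4.
≈ 1.750

1.750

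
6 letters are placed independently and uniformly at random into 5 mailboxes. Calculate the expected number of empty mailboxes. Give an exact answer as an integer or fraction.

Let Xⱼ=1 if mailbox j is empty. P(Xⱼ=1) = ((5-1)/5)^6 = 4096/15625.
By linearity, E[#empty] = 5·4096/15625 = 4096/3125.

4096/3125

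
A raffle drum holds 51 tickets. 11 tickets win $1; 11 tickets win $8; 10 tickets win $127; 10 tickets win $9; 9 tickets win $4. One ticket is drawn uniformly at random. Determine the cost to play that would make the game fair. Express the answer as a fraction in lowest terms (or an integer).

1495/51 dollars

E[payout] = (11/51)·1 + (11/51)·8 + (10/51)·127 + (10/51)·9 + (9/51)·4 = 1495/51
Fair fee = E[payout] = 1495/51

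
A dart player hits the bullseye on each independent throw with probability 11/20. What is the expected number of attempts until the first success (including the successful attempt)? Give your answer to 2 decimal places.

1.82

For a geometric distribution, E[trials] = 1/p = 1/(11/20) = 20/11.
≈ 1.82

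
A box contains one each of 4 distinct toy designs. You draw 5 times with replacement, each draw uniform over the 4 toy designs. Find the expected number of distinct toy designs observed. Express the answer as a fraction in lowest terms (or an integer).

Let Xⱼ=1 if type j appears at least once. P(Xⱼ=1) = 1 − ((4−1)/4)^5 = 781/1024.
E[#distinct] = 4·781/1024 = 781/256.

781/256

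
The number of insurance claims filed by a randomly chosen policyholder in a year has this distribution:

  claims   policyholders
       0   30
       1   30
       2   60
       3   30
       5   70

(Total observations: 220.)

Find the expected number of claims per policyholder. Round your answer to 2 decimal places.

2.68

Total = 220, so P(claims=0) = 30/220, etc.
E[X] = (3/22)·0 + (3/22)·1 + (3/11)·2 + (3/22)·3 + (7/22)·5
     = 59/22 ≈ 2.68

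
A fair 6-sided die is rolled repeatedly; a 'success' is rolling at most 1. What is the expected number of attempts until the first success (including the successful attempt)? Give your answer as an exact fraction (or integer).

6

For a geometric distribution, E[trials] = 1/p = 1/(1/6) = 6.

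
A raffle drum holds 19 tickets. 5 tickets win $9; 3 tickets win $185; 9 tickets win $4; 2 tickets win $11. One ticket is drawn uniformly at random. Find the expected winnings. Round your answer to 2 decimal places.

E[payout] = (5/19)·9 + (3/19)·185 + (9/19)·4 + (2/19)·11 = 658/19
≈ $34.63

$34.63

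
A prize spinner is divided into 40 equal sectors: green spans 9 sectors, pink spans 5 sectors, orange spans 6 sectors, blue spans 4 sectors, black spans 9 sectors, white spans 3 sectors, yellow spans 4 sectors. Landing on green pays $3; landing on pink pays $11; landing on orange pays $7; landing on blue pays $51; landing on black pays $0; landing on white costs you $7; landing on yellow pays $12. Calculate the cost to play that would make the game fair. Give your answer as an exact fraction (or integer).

71/8 dollars

E[payout] = (9/40)·3 + (5/40)·11 + (6/40)·7 + (4/40)·51 + (9/40)·0 + (3/40)·(-7) + (4/40)·12 = 71/8
Fair fee = E[payout] = 71/8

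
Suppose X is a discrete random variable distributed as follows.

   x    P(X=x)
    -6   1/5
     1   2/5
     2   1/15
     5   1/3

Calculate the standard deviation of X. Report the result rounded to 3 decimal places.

E[X] = 1, E[X²] = 81/5
Var(X) = E[X²] − (E[X])² = 81/5 − 1 = 76/5
SD(X) = √(76/5) ≈ 3.899

3.899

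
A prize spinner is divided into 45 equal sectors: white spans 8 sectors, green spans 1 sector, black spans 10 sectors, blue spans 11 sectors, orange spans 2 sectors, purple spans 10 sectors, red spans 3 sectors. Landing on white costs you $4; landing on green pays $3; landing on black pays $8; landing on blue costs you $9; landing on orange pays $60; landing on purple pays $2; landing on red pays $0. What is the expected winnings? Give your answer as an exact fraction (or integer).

E[payout] = (8/45)·(-4) + (1/45)·3 + (10/45)·8 + (11/45)·(-9) + (2/45)·60 + (10/45)·2 + (3/45)·0 = 92/45

92/45 dollars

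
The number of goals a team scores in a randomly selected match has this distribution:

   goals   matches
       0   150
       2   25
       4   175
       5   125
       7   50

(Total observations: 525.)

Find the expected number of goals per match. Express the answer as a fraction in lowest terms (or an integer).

Total = 525, so P(goals=0) = 150/525, etc.
E[X] = (2/7)·0 + (1/21)·2 + (1/3)·4 + (5/21)·5 + (2/21)·7
     = 23/7

23/7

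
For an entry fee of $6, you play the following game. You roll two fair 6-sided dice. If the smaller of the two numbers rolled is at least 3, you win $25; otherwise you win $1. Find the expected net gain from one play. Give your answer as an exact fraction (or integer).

E[payout] = (5/9)·1 + (4/9)·25 = 35/3
Expected profit = 35/3 − 6 = 17/3

17/3 dollars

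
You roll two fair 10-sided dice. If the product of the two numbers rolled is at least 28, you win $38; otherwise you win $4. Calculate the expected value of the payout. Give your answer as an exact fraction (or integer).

E[payout] = (11/20)·4 + (9/20)·38 = 193/10

193/10 dollars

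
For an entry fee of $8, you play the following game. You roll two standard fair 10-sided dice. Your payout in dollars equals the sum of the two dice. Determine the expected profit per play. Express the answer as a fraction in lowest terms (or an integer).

Distribution of the sum of the two dice: 2 w.p. 1/100, 3 w.p. 1/50, 4 w.p. 3/100, 5 w.p. 1/25, 6 w.p. 1/20, 7 w.p. 3/50, …
E[payout] = (1/100)·2 + (1/50)·3 + (3/100)·4 + (1/25)·5 + (1/20)·6 + (3/50)·7 + (7/100)·8 + (2/25)·9 + (9/100)·10 + (1/10)·11 + (9/100)·12 + (2/25)·13 + (7/100)·14 + (3/50)·15 + (1/20)·16 + (1/25)·17 + (3/100)·18 + (1/50)·19 + (1/100)·20 = 11
Expected profit = 11 − 8 = 3

$3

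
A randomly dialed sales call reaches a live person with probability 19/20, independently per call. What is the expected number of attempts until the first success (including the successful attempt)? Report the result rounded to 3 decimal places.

For a geometric distribution, E[trials] = 1/p = 1/(19/20) = 20/19.
≈ 1.053

1.053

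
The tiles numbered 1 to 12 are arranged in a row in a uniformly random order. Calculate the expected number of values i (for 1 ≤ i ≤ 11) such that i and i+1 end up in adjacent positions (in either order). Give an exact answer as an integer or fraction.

For each i ∈ {1,…,11}, let Xᵢ = 1 if i and i+1 are adjacent. P(Xᵢ=1) = 2·(12−1)!/12! = 2/12.
By linearity, E[ΣXᵢ] = (11)·(2/12) = 11/6.

11/6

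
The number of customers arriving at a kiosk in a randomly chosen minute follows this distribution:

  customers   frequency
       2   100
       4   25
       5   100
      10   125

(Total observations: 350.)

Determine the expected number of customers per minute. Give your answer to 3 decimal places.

Total = 350, so P(customers=2) = 100/350, etc.
E[X] = (2/7)·2 + (1/14)·4 + (2/7)·5 + (5/14)·10
     = 41/7 ≈ 5.857

5.857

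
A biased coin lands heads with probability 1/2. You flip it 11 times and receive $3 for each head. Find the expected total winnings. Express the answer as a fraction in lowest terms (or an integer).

33/2 dollars

E[#heads] = 11·1/2 = 11/2 (linearity over flips).
E[winnings] = 3·11/2 = 33/2.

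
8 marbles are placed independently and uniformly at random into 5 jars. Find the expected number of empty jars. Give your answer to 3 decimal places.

0.839

Let Xⱼ=1 if jar j is empty. P(Xⱼ=1) = ((5-1)/5)^8 = 65536/390625.
By linearity, E[#empty] = 5·65536/390625 = 65536/78125.
≈ 0.839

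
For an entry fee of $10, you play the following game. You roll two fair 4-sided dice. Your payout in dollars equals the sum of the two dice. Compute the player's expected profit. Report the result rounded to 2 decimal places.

-$5.00

Distribution of the sum of the two dice: 2 w.p. 1/16, 3 w.p. 1/8, 4 w.p. 3/16, 5 w.p. 1/4, 6 w.p. 3/16, 7 w.p. 1/8, …
E[payout] = (1/16)·2 + (1/8)·3 + (3/16)·4 + (1/4)·5 + (3/16)·6 + (1/8)·7 + (1/16)·8 = 5
Expected profit = 5 − 10 = -5 ≈ -$5.00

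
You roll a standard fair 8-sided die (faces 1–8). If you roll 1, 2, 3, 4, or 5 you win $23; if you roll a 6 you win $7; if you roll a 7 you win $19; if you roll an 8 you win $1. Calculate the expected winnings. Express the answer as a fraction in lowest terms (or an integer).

71/4 dollars

E[payout] = (1/8)·1 + (1/8)·7 + (1/8)·19 + (5/8)·23 = 71/4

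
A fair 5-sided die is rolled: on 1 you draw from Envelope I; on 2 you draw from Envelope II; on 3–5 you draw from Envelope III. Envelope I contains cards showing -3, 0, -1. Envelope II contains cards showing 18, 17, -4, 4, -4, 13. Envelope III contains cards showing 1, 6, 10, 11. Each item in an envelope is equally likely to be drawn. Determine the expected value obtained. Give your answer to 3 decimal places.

E[X | Envelope I] = (-3 + 0 − 1)/3 = -4/3
E[X | Envelope II] = (18 + 17 − 4 + 4 − 4 + 13)/6 = 22/3
E[X | Envelope III] = (1 + 6 + 10 + 11)/4 = 7
E[X] = (1/5)·(-4/3) + (1/5)·22/3 + (3/5)·7 = 27/5 ≈ 5.400

5.400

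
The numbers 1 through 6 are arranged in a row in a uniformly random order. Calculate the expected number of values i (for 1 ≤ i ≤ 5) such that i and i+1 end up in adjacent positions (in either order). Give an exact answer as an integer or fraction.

For each i ∈ {1,…,5}, let Xᵢ = 1 if i and i+1 are adjacent. P(Xᵢ=1) = 2·(6−1)!/6! = 2/6.
By linearity, E[ΣXᵢ] = (5)·(2/6) = 5/3.

5/3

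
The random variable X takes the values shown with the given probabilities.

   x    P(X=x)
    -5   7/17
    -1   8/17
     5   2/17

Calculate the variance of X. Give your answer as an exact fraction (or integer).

E[X] = (7/17)·(-5) + (8/17)·(-1) + (2/17)·5 = -33/17
E[X²] = (7/17)·25 + (8/17)·1 + (2/17)·25 = 233/17
Var(X) = 233/17 − (-33/17)² = 2872/289

2872/289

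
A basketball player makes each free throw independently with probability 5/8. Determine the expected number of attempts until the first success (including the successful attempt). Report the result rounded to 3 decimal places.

For a geometric distribution, E[trials] = 1/p = 1/(5/8) = 8/5.
≈ 1.600

1.600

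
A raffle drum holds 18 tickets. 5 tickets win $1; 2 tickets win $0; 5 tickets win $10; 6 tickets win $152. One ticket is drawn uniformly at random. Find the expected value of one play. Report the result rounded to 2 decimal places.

$53.72

E[payout] = (5/18)·1 + (2/18)·0 + (5/18)·10 + (6/18)·152 = 967/18
≈ $53.72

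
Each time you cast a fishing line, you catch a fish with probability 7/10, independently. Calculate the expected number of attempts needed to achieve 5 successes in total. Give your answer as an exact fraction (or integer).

50/7

By linearity (sum of 5 independent geometric waits), E[trials] = 5/p = 5/(7/10) = 50/7.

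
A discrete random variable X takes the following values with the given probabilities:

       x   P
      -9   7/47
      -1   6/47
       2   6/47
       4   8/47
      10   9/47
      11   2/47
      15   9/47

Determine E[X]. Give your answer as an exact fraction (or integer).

E[X] = (7/47)·(-9) + (6/47)·(-1) + (6/47)·2 + (8/47)·4 + (9/47)·10 + (2/47)·11 + (9/47)·15
     = 222/47

222/47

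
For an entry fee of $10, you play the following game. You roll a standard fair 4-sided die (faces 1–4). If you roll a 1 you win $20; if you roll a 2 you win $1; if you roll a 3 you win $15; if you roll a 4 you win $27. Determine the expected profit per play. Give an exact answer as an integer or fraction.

E[payout] = (1/4)·1 + (1/4)·15 + (1/4)·20 + (1/4)·27 = 63/4
Expected profit = 63/4 − 10 = 23/4

23/4 dollars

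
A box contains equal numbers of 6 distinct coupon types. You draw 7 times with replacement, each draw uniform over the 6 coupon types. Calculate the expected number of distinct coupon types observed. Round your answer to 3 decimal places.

Let Xⱼ=1 if type j appears at least once. P(Xⱼ=1) = 1 − ((6−1)/6)^7 = 201811/279936.
E[#distinct] = 6·201811/279936 = 201811/46656.
≈ 4.326

4.326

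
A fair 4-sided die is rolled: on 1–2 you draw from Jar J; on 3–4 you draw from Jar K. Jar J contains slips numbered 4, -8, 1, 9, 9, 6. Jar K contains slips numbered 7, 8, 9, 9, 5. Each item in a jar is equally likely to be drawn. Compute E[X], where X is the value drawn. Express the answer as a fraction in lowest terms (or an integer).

E[X | Jar J] = (4 − 8 + 1 + 9 + 9 + 6)/6 = 7/2
E[X | Jar K] = (7 + 8 + 9 + 9 + 5)/5 = 38/5
E[X] = (1/2)·7/2 + (1/2)·38/5 = 111/20

111/20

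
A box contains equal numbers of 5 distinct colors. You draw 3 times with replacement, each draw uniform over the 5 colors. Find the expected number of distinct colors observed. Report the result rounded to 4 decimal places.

Let Xⱼ=1 if type j appears at least once. P(Xⱼ=1) = 1 − ((5−1)/5)^3 = 61/125.
E[#distinct] = 5·61/125 = 61/25.
≈ 2.4400

2.4400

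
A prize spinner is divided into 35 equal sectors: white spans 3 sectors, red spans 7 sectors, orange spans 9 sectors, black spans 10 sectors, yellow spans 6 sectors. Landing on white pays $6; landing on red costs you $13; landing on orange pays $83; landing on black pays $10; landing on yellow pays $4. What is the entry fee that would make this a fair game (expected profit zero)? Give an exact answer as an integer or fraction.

114/5 dollars

E[payout] = (3/35)·6 + (7/35)·(-13) + (9/35)·83 + (10/35)·10 + (6/35)·4 = 114/5
Fair fee = E[payout] = 114/5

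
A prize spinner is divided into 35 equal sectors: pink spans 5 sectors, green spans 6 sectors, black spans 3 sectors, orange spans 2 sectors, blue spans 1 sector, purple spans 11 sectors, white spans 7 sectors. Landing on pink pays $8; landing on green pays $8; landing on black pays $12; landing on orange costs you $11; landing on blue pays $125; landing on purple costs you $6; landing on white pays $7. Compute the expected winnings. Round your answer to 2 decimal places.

E[payout] = (5/35)·8 + (6/35)·8 + (3/35)·12 + (2/35)·(-11) + (1/35)·125 + (11/35)·(-6) + (7/35)·7 = 6
≈ $6.00

$6.00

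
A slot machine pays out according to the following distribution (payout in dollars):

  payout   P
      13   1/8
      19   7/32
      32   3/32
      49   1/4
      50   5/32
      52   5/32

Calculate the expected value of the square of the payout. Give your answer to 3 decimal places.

1609.469

E[X²] = (1/8)·169 + (7/32)·361 + (3/32)·1024 + (1/4)·2401 + (5/32)·2500 + (5/32)·2704
     = 51503/32 ≈ 1609.469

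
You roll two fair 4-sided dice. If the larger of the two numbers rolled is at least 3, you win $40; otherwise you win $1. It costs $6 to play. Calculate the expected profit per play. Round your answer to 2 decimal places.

E[payout] = (1/4)·1 + (3/4)·40 = 121/4
Expected profit = 121/4 − 6 = 97/4 ≈ $24.25

$24.25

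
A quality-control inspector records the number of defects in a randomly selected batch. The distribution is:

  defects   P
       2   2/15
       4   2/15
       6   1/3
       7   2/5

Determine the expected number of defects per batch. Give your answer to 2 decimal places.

E[X] = (2/15)·2 + (2/15)·4 + (1/3)·6 + (2/5)·7
     = 28/5 ≈ 5.60

5.60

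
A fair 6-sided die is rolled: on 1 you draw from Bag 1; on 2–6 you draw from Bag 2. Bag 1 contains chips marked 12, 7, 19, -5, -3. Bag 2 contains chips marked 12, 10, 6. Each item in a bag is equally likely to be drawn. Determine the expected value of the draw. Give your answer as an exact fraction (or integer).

79/9

E[X | Bag 1] = (12 + 7 + 19 − 5 − 3)/5 = 6
E[X | Bag 2] = (12 + 10 + 6)/3 = 28/3
E[X] = (1/6)·6 + (5/6)·28/3 = 79/9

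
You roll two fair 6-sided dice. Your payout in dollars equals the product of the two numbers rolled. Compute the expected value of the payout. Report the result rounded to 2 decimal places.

$12.25

Distribution of the product of the two numbers rolled: 1 w.p. 1/36, 2 w.p. 1/18, 3 w.p. 1/18, 4 w.p. 1/12, 5 w.p. 1/18, 6 w.p. 1/9, …
E[payout] = (1/36)·1 + (1/18)·2 + (1/18)·3 + (1/12)·4 + (1/18)·5 + (1/9)·6 + (1/18)·8 + (1/36)·9 + (1/18)·10 + (1/9)·12 + (1/18)·15 + (1/36)·16 + (1/18)·18 + (1/18)·20 + (1/18)·24 + (1/36)·25 + (1/18)·30 + (1/36)·36 = 49/4
≈ $12.25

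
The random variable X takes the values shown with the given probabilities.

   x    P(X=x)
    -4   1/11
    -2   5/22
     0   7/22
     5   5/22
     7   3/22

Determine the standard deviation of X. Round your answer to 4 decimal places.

E[X] = 14/11, E[X²] = 162/11
Var(X) = E[X²] − (E[X])² = 162/11 − 196/121 = 1586/121
SD(X) = √(1586/121) ≈ 3.6204

3.6204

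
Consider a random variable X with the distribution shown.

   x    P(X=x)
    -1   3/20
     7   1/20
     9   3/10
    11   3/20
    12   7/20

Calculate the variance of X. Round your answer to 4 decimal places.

18.8875

E[X] = (3/20)·(-1) + (1/20)·7 + (3/10)·9 + (3/20)·11 + (7/20)·12 = 35/4
E[X²] = (3/20)·1 + (1/20)·49 + (3/10)·81 + (3/20)·121 + (7/20)·144 = 1909/20
Var(X) = 1909/20 − (35/4)² = 1511/80 ≈ 18.8875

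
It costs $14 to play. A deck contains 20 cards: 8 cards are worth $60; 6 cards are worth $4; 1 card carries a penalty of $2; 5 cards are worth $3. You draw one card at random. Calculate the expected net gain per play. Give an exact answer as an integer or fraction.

E[payout] = (8/20)·60 + (6/20)·4 + (1/20)·(-2) + (5/20)·3 = 517/20
Expected profit = 517/20 − 14 = 237/20

237/20 dollars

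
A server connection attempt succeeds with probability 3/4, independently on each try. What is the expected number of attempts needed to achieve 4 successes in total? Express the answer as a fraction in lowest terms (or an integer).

By linearity (sum of 4 independent geometric waits), E[trials] = 4/p = 4/(3/4) = 16/3.

16/3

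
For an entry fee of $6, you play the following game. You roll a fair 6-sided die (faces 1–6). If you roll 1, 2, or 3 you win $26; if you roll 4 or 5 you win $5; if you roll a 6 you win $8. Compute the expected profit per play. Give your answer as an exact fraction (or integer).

$10

E[payout] = (1/3)·5 + (1/6)·8 + (1/2)·26 = 16
Expected profit = 16 − 6 = 10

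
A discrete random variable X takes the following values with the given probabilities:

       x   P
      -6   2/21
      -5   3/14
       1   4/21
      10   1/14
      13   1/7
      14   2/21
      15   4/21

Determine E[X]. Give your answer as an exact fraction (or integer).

E[X] = (2/21)·(-6) + (3/14)·(-5) + (4/21)·1 + (1/14)·10 + (1/7)·13 + (2/21)·14 + (4/21)·15
     = 223/42

223/42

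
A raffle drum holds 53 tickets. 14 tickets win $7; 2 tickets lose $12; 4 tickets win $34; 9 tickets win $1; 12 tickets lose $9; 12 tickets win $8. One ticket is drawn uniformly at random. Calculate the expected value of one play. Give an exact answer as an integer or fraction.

E[payout] = (14/53)·7 + (2/53)·(-12) + (4/53)·34 + (9/53)·1 + (12/53)·(-9) + (12/53)·8 = 207/53

207/53 dollars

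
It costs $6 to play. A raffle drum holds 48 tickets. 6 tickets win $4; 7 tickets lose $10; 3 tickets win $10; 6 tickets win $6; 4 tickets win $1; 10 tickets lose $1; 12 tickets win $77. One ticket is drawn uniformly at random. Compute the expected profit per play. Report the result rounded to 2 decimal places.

$13.54

E[payout] = (6/48)·4 + (7/48)·(-10) + (3/48)·10 + (6/48)·6 + (4/48)·1 + (10/48)·(-1) + (12/48)·77 = 469/24
Expected profit = 469/24 − 6 = 325/24 ≈ $13.54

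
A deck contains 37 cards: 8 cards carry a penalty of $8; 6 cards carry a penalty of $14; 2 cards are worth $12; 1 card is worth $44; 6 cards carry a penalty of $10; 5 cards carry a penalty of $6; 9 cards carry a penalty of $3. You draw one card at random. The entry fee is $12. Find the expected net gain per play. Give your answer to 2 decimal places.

-$17.32

E[payout] = (8/37)·(-8) + (6/37)·(-14) + (2/37)·12 + (1/37)·44 + (6/37)·(-10) + (5/37)·(-6) + (9/37)·(-3) = -197/37
Expected profit = -197/37 − 12 = -641/37 ≈ -$17.32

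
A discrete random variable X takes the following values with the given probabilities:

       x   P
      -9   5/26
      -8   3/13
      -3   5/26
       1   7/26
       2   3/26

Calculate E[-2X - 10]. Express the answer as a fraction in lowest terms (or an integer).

-35/13

E[-2x-10] = (5/26)·8 + (3/13)·6 + (5/26)·(-4) + (7/26)·(-12) + (3/26)·(-14)
     = -35/13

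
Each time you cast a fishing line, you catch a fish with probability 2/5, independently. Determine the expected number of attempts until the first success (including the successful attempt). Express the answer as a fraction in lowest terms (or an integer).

5/2

For a geometric distribution, E[trials] = 1/p = 1/(2/5) = 5/2.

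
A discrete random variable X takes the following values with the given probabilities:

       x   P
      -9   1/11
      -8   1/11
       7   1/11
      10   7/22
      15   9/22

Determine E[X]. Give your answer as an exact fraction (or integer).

E[X] = (1/11)·(-9) + (1/11)·(-8) + (1/11)·7 + (7/22)·10 + (9/22)·15
     = 185/22

185/22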